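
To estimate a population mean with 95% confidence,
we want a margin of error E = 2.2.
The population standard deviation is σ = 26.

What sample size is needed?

Answer: n = 537

Derivation:
z_0.025 = 1.960
n = (z×σ/E)² = (1.960×26/2.2)²
n = 536.5540
Round up: n = 537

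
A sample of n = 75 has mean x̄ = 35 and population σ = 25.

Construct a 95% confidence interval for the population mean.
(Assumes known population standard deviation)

Confidence level: 95%, α = 0.05
z_0.025 = 1.960
SE = σ/√n = 25/√75 = 2.8868
Margin of error = 1.960 × 2.8868 = 5.6581
CI: x̄ ± margin = 35 ± 5.6581
CI: (29.3419, 40.6581)

Answer: (29.3419, 40.6581)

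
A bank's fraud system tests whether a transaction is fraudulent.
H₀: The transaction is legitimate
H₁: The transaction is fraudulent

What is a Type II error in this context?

Type I error (α): Rejecting H₀ when H₀ is true
Type II error (β): Failing to reject H₀ when H₁ is true

Answer: Allowing a fraudulent transaction to go through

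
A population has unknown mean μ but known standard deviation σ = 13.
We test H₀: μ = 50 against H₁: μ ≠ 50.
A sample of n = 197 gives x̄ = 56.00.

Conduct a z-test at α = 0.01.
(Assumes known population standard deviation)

Standard error: SE = σ/√n = 13/√197 = 0.9262
z-statistic: z = (x̄ - μ₀)/SE = (56.00 - 50)/0.9262 = 6.4781
Critical value: ±2.576
p-value < 0.0001
Decision: reject H₀

Answer: z = 6.4781, reject H₀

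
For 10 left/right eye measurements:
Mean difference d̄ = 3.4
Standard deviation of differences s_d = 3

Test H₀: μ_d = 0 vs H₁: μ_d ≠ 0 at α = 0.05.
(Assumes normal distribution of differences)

Answer: t = 3.5839, reject H₀

Derivation:
df = n - 1 = 9
SE = s_d/√n = 3/√10 = 0.9487
t = d̄/SE = 3.4/0.9487 = 3.5839
Critical value: t_{0.025,9} = ±2.262
p-value ≈ 0.0059
Decision: reject H₀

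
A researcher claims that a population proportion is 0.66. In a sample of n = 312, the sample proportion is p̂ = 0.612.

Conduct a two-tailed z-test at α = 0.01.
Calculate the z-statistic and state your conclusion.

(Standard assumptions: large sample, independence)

Answer: z = -1.7898, fail to reject H₀

Derivation:
H₀: p = 0.66, H₁: p ≠ 0.66
Standard error: SE = √(p₀(1-p₀)/n) = √(0.66×0.34/312) = 0.026818
z-statistic: z = (p̂ - p₀)/SE = (0.612 - 0.66)/0.026818 = -1.7898
Critical value: z_0.005 = ±2.576
p-value = 0.0735
Decision: fail to reject H₀ at α = 0.01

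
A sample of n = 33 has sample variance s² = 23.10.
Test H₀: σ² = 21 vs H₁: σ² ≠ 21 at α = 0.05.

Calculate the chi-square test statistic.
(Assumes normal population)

df = n - 1 = 32
χ² = (n-1)s²/σ₀² = 32×23.10/21 = 35.2000
Critical values: χ²_{0.975,32} = 18.291, χ²_{0.025,32} = 49.480
Rejection region: χ² < 18.291 or χ² > 49.480
Decision: fail to reject H₀

Answer: χ² = 35.2000, fail to reject H₀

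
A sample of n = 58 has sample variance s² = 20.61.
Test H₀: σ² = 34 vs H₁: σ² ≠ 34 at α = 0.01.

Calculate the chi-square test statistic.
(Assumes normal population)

Answer: χ² = 34.5521, fail to reject H₀

Derivation:
df = n - 1 = 57
χ² = (n-1)s²/σ₀² = 57×20.61/34 = 34.5521
Critical values: χ²_{0.995,57} = 33.248, χ²_{0.005,57} = 88.236
Rejection region: χ² < 33.248 or χ² > 88.236
Decision: fail to reject H₀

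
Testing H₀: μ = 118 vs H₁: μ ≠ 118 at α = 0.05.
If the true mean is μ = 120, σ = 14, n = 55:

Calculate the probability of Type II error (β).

Answer: β ≈ 0.8148

Derivation:
SE = σ/√n = 14/√55 = 1.8878
Critical values: μ₀ ± z_0.025×SE = 118 ± 1.960×1.8878
Acceptance region: (114.2999, 121.7001)
Under H₁ (μ = 120): z_high = (121.7001 - 120)/1.8878 = 0.9006, z_low = (114.2999 - 120)/1.8878 = -3.0194
β = P(not reject | H₁) = Φ(0.9006) - Φ(-3.0194) ≈ 0.8148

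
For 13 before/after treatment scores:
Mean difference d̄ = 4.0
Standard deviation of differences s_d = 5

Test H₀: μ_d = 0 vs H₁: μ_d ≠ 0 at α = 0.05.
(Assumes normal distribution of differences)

Answer: t = 2.8843, reject H₀

Derivation:
df = n - 1 = 12
SE = s_d/√n = 5/√13 = 1.3868
t = d̄/SE = 4.0/1.3868 = 2.8843
Critical value: t_{0.025,12} = ±2.179
p-value ≈ 0.0137
Decision: reject H₀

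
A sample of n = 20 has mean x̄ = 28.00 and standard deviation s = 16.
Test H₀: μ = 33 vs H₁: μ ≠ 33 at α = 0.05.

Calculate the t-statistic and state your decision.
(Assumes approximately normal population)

Answer: t = -1.3975, fail to reject H₀

Derivation:
df = n - 1 = 19
SE = s/√n = 16/√20 = 3.5777
t = (x̄ - μ₀)/SE = (28.00 - 33)/3.5777 = -1.3975
Critical value: t_{0.025,19} = ±2.093
p-value ≈ 0.1784
Decision: fail to reject H₀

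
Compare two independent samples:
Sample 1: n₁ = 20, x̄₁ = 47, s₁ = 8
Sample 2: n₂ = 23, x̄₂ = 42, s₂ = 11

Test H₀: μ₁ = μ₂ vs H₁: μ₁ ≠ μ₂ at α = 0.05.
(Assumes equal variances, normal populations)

Pooled variance: s²_p = [19×8² + 22×11²]/(41) = 94.5854
s_p = 9.7255
SE = s_p×√(1/n₁ + 1/n₂) = 9.7255×√(1/20 + 1/23) = 2.9735
t = (x̄₁ - x̄₂)/SE = (47 - 42)/2.9735 = 1.6815
df = 41, t-critical = ±2.020
Decision: fail to reject H₀

Answer: t = 1.6815, fail to reject H₀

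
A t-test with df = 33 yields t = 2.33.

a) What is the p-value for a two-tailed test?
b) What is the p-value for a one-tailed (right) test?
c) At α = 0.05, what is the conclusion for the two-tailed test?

Using t-distribution with df = 33:
a) Two-tailed: p = 2×P(T > 2.33) = 0.0261
b) One-tailed: p = P(T > 2.33) = 0.0130
c) 0.0261 < 0.05, reject H₀

Answer: a) 0.0261, b) 0.0130, c) reject H₀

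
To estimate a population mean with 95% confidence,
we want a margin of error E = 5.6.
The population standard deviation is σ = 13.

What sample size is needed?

z_0.025 = 1.960
n = (z×σ/E)² = (1.960×13/5.6)²
n = 20.7025
Round up: n = 21

Answer: n = 21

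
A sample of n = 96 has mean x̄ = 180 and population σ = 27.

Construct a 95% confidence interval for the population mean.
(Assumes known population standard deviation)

Confidence level: 95%, α = 0.05
z_0.025 = 1.960
SE = σ/√n = 27/√96 = 2.7557
Margin of error = 1.960 × 2.7557 = 5.4012
CI: x̄ ± margin = 180 ± 5.4012
CI: (174.5988, 185.4012)

Answer: (174.5988, 185.4012)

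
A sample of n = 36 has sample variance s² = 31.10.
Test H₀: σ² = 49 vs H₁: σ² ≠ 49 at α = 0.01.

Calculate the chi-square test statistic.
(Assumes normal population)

Answer: χ² = 22.2143, fail to reject H₀

Derivation:
df = n - 1 = 35
χ² = (n-1)s²/σ₀² = 35×31.10/49 = 22.2143
Critical values: χ²_{0.995,35} = 17.192, χ²_{0.005,35} = 60.275
Rejection region: χ² < 17.192 or χ² > 60.275
Decision: fail to reject H₀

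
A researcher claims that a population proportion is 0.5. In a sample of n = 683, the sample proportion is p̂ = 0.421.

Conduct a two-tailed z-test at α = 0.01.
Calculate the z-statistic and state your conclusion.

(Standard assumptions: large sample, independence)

H₀: p = 0.5, H₁: p ≠ 0.5
Standard error: SE = √(p₀(1-p₀)/n) = √(0.5×0.5/683) = 0.019132
z-statistic: z = (p̂ - p₀)/SE = (0.421 - 0.5)/0.019132 = -4.1292
Critical value: z_0.005 = ±2.576
p-value < 0.0001
Decision: reject H₀ at α = 0.01

Answer: z = -4.1292, reject H₀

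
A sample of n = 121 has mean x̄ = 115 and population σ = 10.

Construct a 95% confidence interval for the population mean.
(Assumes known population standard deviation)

Confidence level: 95%, α = 0.05
z_0.025 = 1.960
SE = σ/√n = 10/√121 = 0.9091
Margin of error = 1.960 × 0.9091 = 1.7818
CI: x̄ ± margin = 115 ± 1.7818
CI: (113.2182, 116.7818)

Answer: (113.2182, 116.7818)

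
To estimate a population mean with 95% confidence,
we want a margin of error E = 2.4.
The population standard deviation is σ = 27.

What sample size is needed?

z_0.025 = 1.960
n = (z×σ/E)² = (1.960×27/2.4)²
n = 486.2025
Round up: n = 487

Answer: n = 487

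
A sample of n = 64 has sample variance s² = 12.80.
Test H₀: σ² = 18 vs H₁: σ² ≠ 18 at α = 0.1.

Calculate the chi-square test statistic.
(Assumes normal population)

df = n - 1 = 63
χ² = (n-1)s²/σ₀² = 63×12.80/18 = 44.8000
Critical values: χ²_{0.95,63} = 45.741, χ²_{0.05,63} = 82.529
Rejection region: χ² < 45.741 or χ² > 82.529
Decision: reject H₀

Answer: χ² = 44.8000, reject H₀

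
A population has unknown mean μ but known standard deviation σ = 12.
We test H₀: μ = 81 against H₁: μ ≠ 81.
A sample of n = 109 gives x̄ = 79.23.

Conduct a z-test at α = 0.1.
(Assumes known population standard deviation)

Standard error: SE = σ/√n = 12/√109 = 1.1494
z-statistic: z = (x̄ - μ₀)/SE = (79.23 - 81)/1.1494 = -1.5399
Critical value: ±1.645
p-value = 0.1236
Decision: fail to reject H₀

Answer: z = -1.5399, fail to reject H₀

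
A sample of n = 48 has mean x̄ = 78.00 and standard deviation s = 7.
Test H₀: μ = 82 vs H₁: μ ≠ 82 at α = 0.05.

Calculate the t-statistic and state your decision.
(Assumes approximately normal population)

Answer: t = -3.9588, reject H₀

Derivation:
df = n - 1 = 47
SE = s/√n = 7/√48 = 1.0104
t = (x̄ - μ₀)/SE = (78.00 - 82)/1.0104 = -3.9588
Critical value: t_{0.025,47} = ±2.012
p-value ≈ 0.0003
Decision: reject H₀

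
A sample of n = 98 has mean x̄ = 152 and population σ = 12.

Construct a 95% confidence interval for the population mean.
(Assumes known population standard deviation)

Answer: (149.6241, 154.3759)

Derivation:
Confidence level: 95%, α = 0.05
z_0.025 = 1.960
SE = σ/√n = 12/√98 = 1.2122
Margin of error = 1.960 × 1.2122 = 2.3759
CI: x̄ ± margin = 152 ± 2.3759
CI: (149.6241, 154.3759)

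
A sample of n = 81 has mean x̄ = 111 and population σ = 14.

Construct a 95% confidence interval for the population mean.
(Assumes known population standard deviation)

Answer: (107.9510, 114.0490)

Derivation:
Confidence level: 95%, α = 0.05
z_0.025 = 1.960
SE = σ/√n = 14/√81 = 1.5556
Margin of error = 1.960 × 1.5556 = 3.0490
CI: x̄ ± margin = 111 ± 3.0490
CI: (107.9510, 114.0490)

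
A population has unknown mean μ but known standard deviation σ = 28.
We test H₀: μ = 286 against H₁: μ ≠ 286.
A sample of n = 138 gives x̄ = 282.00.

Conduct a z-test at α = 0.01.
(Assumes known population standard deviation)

Answer: z = -1.6782, fail to reject H₀

Derivation:
Standard error: SE = σ/√n = 28/√138 = 2.3835
z-statistic: z = (x̄ - μ₀)/SE = (282.00 - 286)/2.3835 = -1.6782
Critical value: ±2.576
p-value = 0.0933
Decision: fail to reject H₀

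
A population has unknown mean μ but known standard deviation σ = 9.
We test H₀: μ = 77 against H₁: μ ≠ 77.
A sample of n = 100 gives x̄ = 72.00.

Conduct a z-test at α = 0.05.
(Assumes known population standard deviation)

Answer: z = -5.5556, reject H₀

Derivation:
Standard error: SE = σ/√n = 9/√100 = 0.9000
z-statistic: z = (x̄ - μ₀)/SE = (72.00 - 77)/0.9000 = -5.5556
Critical value: ±1.960
p-value < 0.0001
Decision: reject H₀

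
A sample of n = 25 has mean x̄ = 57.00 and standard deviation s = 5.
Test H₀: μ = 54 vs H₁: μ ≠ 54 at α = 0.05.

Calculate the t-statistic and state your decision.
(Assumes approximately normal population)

Answer: t = 3.0000, reject H₀

Derivation:
df = n - 1 = 24
SE = s/√n = 5/√25 = 1.0000
t = (x̄ - μ₀)/SE = (57.00 - 54)/1.0000 = 3.0000
Critical value: t_{0.025,24} = ±2.064
p-value ≈ 0.0062
Decision: reject H₀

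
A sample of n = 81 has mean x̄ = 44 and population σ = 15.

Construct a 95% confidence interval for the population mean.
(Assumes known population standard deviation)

Answer: (40.7333, 47.2667)

Derivation:
Confidence level: 95%, α = 0.05
z_0.025 = 1.960
SE = σ/√n = 15/√81 = 1.6667
Margin of error = 1.960 × 1.6667 = 3.2667
CI: x̄ ± margin = 44 ± 3.2667
CI: (40.7333, 47.2667)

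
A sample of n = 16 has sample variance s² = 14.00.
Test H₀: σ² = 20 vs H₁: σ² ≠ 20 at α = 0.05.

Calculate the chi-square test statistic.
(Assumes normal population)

Answer: χ² = 10.5000, fail to reject H₀

Derivation:
df = n - 1 = 15
χ² = (n-1)s²/σ₀² = 15×14.00/20 = 10.5000
Critical values: χ²_{0.975,15} = 6.262, χ²_{0.025,15} = 27.488
Rejection region: χ² < 6.262 or χ² > 27.488
Decision: fail to reject H₀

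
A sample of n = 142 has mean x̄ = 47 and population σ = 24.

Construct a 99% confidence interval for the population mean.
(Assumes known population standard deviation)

Confidence level: 99%, α = 0.01
z_0.005 = 2.576
SE = σ/√n = 24/√142 = 2.0140
Margin of error = 2.576 × 2.0140 = 5.1881
CI: x̄ ± margin = 47 ± 5.1881
CI: (41.8119, 52.1881)

Answer: (41.8119, 52.1881)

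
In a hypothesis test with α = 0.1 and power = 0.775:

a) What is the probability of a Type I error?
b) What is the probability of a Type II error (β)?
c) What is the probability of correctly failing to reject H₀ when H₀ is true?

Answer: a) 0.1, b) 0.225, c) 0.9

Derivation:
a) Type I error probability = α = 0.1
b) Power = P(reject H₀ | H₁ true) = 1 - β = 0.775, so Type II error probability = β = 1 - Power = 0.225
c) P(fail to reject H₀ | H₀ true) = 1 - α = 0.9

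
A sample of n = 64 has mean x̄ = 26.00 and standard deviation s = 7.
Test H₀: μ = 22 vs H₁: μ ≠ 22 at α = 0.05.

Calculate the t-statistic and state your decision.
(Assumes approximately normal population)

Answer: t = 4.5714, reject H₀

Derivation:
df = n - 1 = 63
SE = s/√n = 7/√64 = 0.8750
t = (x̄ - μ₀)/SE = (26.00 - 22)/0.8750 = 4.5714
Critical value: t_{0.025,63} = ±1.998
p-value < 0.0001
Decision: reject H₀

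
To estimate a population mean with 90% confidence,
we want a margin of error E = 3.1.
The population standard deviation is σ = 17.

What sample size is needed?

Answer: n = 82

Derivation:
z_0.05 = 1.645
n = (z×σ/E)² = (1.645×17/3.1)²
n = 81.3779
Round up: n = 82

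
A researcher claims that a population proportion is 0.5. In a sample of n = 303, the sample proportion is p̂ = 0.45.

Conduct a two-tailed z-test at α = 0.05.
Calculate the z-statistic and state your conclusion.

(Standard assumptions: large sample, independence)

Answer: z = -1.7407, fail to reject H₀

Derivation:
H₀: p = 0.5, H₁: p ≠ 0.5
Standard error: SE = √(p₀(1-p₀)/n) = √(0.5×0.5/303) = 0.028724
z-statistic: z = (p̂ - p₀)/SE = (0.45 - 0.5)/0.028724 = -1.7407
Critical value: z_0.025 = ±1.960
p-value = 0.0817
Decision: fail to reject H₀ at α = 0.05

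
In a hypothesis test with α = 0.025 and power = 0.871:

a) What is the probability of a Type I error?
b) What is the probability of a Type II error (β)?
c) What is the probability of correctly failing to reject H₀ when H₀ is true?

a) Type I error probability = α = 0.025
b) Power = P(reject H₀ | H₁ true) = 1 - β = 0.871, so Type II error probability = β = 1 - Power = 0.129
c) P(fail to reject H₀ | H₀ true) = 1 - α = 0.975

Answer: a) 0.025, b) 0.129, c) 0.975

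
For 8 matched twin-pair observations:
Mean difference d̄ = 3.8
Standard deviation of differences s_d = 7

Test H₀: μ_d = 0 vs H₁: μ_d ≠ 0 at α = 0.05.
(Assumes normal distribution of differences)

df = n - 1 = 7
SE = s_d/√n = 7/√8 = 2.4749
t = d̄/SE = 3.8/2.4749 = 1.5354
Critical value: t_{0.025,7} = ±2.365
p-value ≈ 0.1686
Decision: fail to reject H₀

Answer: t = 1.5354, fail to reject H₀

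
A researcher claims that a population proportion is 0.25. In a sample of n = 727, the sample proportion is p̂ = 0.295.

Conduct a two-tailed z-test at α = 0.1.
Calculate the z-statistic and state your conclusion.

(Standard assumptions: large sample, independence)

Answer: z = 2.8020, reject H₀

Derivation:
H₀: p = 0.25, H₁: p ≠ 0.25
Standard error: SE = √(p₀(1-p₀)/n) = √(0.25×0.75/727) = 0.016060
z-statistic: z = (p̂ - p₀)/SE = (0.295 - 0.25)/0.016060 = 2.8020
Critical value: z_0.05 = ±1.645
p-value = 0.0051
Decision: reject H₀ at α = 0.1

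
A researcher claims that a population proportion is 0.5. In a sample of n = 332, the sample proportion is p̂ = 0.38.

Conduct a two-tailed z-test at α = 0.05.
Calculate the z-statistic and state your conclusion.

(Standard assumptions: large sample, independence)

H₀: p = 0.5, H₁: p ≠ 0.5
Standard error: SE = √(p₀(1-p₀)/n) = √(0.5×0.5/332) = 0.027441
z-statistic: z = (p̂ - p₀)/SE = (0.38 - 0.5)/0.027441 = -4.3730
Critical value: z_0.025 = ±1.960
p-value < 0.0001
Decision: reject H₀ at α = 0.05

Answer: z = -4.3730, reject H₀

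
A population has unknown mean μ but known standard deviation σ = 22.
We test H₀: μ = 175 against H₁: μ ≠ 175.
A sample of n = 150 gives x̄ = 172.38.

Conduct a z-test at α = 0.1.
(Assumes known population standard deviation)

Answer: z = -1.4586, fail to reject H₀

Derivation:
Standard error: SE = σ/√n = 22/√150 = 1.7963
z-statistic: z = (x̄ - μ₀)/SE = (172.38 - 175)/1.7963 = -1.4586
Critical value: ±1.645
p-value = 0.1447
Decision: fail to reject H₀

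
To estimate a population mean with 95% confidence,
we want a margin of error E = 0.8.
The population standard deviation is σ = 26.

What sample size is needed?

Answer: n = 4058

Derivation:
z_0.025 = 1.960
n = (z×σ/E)² = (1.960×26/0.8)²
n = 4057.6900
Round up: n = 4058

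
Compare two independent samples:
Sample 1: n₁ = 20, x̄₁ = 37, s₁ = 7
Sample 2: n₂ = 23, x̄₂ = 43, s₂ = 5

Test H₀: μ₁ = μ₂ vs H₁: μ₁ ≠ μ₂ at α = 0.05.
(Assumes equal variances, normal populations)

Answer: t = -3.2651, reject H₀

Derivation:
Pooled variance: s²_p = [19×7² + 22×5²]/(41) = 36.1220
s_p = 6.0102
SE = s_p×√(1/n₁ + 1/n₂) = 6.0102×√(1/20 + 1/23) = 1.8376
t = (x̄₁ - x̄₂)/SE = (37 - 43)/1.8376 = -3.2651
df = 41, t-critical = ±2.020
Decision: reject H₀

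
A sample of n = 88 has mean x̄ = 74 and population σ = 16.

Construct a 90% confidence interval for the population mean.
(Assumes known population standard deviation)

Confidence level: 90%, α = 0.1
z_0.05 = 1.645
SE = σ/√n = 16/√88 = 1.7056
Margin of error = 1.645 × 1.7056 = 2.8057
CI: x̄ ± margin = 74 ± 2.8057
CI: (71.1943, 76.8057)

Answer: (71.1943, 76.8057)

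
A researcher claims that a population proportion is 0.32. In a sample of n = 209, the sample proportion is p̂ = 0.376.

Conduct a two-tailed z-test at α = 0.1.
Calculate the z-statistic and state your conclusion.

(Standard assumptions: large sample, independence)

H₀: p = 0.32, H₁: p ≠ 0.32
Standard error: SE = √(p₀(1-p₀)/n) = √(0.32×0.68/209) = 0.032267
z-statistic: z = (p̂ - p₀)/SE = (0.376 - 0.32)/0.032267 = 1.7355
Critical value: z_0.05 = ±1.645
p-value = 0.0827
Decision: reject H₀ at α = 0.1

Answer: z = 1.7355, reject H₀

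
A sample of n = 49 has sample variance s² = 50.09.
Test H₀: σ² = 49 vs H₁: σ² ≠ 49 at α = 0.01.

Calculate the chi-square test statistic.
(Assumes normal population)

df = n - 1 = 48
χ² = (n-1)s²/σ₀² = 48×50.09/49 = 49.0678
Critical values: χ²_{0.995,48} = 26.511, χ²_{0.005,48} = 76.969
Rejection region: χ² < 26.511 or χ² > 76.969
Decision: fail to reject H₀

Answer: χ² = 49.0678, fail to reject H₀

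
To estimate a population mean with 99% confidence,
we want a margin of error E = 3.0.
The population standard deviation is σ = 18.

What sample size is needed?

Answer: n = 239

Derivation:
z_0.005 = 2.576
n = (z×σ/E)² = (2.576×18/3.0)²
n = 238.8879
Round up: n = 239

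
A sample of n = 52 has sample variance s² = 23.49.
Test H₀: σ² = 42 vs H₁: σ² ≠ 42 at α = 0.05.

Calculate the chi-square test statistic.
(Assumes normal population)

df = n - 1 = 51
χ² = (n-1)s²/σ₀² = 51×23.49/42 = 28.5236
Critical values: χ²_{0.975,51} = 33.162, χ²_{0.025,51} = 72.616
Rejection region: χ² < 33.162 or χ² > 72.616
Decision: reject H₀

Answer: χ² = 28.5236, reject H₀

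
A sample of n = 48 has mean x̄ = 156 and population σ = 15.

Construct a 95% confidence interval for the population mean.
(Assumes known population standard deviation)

Answer: (151.7564, 160.2436)

Derivation:
Confidence level: 95%, α = 0.05
z_0.025 = 1.960
SE = σ/√n = 15/√48 = 2.1651
Margin of error = 1.960 × 2.1651 = 4.2436
CI: x̄ ± margin = 156 ± 4.2436
CI: (151.7564, 160.2436)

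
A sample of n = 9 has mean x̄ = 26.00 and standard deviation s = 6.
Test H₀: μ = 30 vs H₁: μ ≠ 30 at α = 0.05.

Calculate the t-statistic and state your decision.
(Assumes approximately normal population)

Answer: t = -2.0000, fail to reject H₀

Derivation:
df = n - 1 = 8
SE = s/√n = 6/√9 = 2.0000
t = (x̄ - μ₀)/SE = (26.00 - 30)/2.0000 = -2.0000
Critical value: t_{0.025,8} = ±2.306
p-value ≈ 0.0805
Decision: fail to reject H₀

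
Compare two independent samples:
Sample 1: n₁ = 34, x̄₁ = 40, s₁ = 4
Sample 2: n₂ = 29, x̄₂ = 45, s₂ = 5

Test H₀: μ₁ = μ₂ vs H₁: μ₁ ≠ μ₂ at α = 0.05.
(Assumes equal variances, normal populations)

Answer: t = -4.4088, reject H₀

Derivation:
Pooled variance: s²_p = [33×4² + 28×5²]/(61) = 20.1311
s_p = 4.4868
SE = s_p×√(1/n₁ + 1/n₂) = 4.4868×√(1/34 + 1/29) = 1.1341
t = (x̄₁ - x̄₂)/SE = (40 - 45)/1.1341 = -4.4088
df = 61, t-critical = ±2.000
Decision: reject H₀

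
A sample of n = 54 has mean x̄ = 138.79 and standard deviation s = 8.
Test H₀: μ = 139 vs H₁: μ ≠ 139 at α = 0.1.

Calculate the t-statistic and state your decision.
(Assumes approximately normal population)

df = n - 1 = 53
SE = s/√n = 8/√54 = 1.0887
t = (x̄ - μ₀)/SE = (138.79 - 139)/1.0887 = -0.1929
Critical value: t_{0.05,53} = ±1.674
p-value ≈ 0.8478
Decision: fail to reject H₀

Answer: t = -0.1929, fail to reject H₀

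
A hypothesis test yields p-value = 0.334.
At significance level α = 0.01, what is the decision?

Compare p-value to α:
0.334 ≥ 0.01
Decision: fail to reject H₀

Answer: fail to reject H₀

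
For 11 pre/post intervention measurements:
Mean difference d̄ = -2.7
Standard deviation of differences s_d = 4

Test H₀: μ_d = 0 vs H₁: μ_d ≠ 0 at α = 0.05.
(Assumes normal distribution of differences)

Answer: t = -2.2388, reject H₀

Derivation:
df = n - 1 = 10
SE = s_d/√n = 4/√11 = 1.2060
t = d̄/SE = -2.7/1.2060 = -2.2388
Critical value: t_{0.025,10} = ±2.228
p-value ≈ 0.0491
Decision: reject H₀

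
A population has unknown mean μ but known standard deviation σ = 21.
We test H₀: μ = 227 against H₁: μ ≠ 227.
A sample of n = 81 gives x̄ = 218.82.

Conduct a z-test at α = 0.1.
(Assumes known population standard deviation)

Answer: z = -3.5058, reject H₀

Derivation:
Standard error: SE = σ/√n = 21/√81 = 2.3333
z-statistic: z = (x̄ - μ₀)/SE = (218.82 - 227)/2.3333 = -3.5058
Critical value: ±1.645
p-value = 0.0005
Decision: reject H₀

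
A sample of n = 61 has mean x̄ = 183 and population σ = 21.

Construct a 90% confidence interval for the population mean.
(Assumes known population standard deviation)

Confidence level: 90%, α = 0.1
z_0.05 = 1.645
SE = σ/√n = 21/√61 = 2.6888
Margin of error = 1.645 × 2.6888 = 4.4231
CI: x̄ ± margin = 183 ± 4.4231
CI: (178.5769, 187.4231)

Answer: (178.5769, 187.4231)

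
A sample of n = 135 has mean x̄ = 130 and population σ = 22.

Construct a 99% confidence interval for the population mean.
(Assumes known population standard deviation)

Confidence level: 99%, α = 0.01
z_0.005 = 2.576
SE = σ/√n = 22/√135 = 1.8935
Margin of error = 2.576 × 1.8935 = 4.8777
CI: x̄ ± margin = 130 ± 4.8777
CI: (125.1223, 134.8777)

Answer: (125.1223, 134.8777)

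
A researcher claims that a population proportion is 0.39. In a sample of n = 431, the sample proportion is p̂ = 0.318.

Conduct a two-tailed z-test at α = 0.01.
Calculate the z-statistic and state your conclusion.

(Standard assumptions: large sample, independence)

Answer: z = -3.0646, reject H₀

Derivation:
H₀: p = 0.39, H₁: p ≠ 0.39
Standard error: SE = √(p₀(1-p₀)/n) = √(0.39×0.61/431) = 0.023494
z-statistic: z = (p̂ - p₀)/SE = (0.318 - 0.39)/0.023494 = -3.0646
Critical value: z_0.005 = ±2.576
p-value = 0.0022
Decision: reject H₀ at α = 0.01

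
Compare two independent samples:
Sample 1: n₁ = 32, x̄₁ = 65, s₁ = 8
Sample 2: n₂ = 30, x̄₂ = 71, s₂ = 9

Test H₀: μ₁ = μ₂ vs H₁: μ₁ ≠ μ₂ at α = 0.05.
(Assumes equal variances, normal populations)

Answer: t = -2.7783, reject H₀

Derivation:
Pooled variance: s²_p = [31×8² + 29×9²]/(60) = 72.2167
s_p = 8.4980
SE = s_p×√(1/n₁ + 1/n₂) = 8.4980×√(1/32 + 1/30) = 2.1596
t = (x̄₁ - x̄₂)/SE = (65 - 71)/2.1596 = -2.7783
df = 60, t-critical = ±2.000
Decision: reject H₀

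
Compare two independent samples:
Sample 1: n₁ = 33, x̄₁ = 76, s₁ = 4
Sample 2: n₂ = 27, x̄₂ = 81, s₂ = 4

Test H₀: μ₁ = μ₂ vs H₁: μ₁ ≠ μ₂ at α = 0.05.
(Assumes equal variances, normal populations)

Answer: t = -4.8170, reject H₀

Derivation:
Pooled variance: s²_p = [32×4² + 26×4²]/(58) = 16.0000
s_p = 4.0000
SE = s_p×√(1/n₁ + 1/n₂) = 4.0000×√(1/33 + 1/27) = 1.0380
t = (x̄₁ - x̄₂)/SE = (76 - 81)/1.0380 = -4.8170
df = 58, t-critical = ±2.002
Decision: reject H₀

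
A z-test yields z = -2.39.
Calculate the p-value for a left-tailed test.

For z = -2.39:
p = P(Z < -2.39) = Φ(-2.39) = 0.0084

Answer: p-value ≈ 0.0084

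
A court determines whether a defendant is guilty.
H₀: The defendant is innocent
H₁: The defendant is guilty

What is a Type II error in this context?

Answer: Acquitting a guilty person

Derivation:
Type I error (α): Rejecting H₀ when H₀ is true
Type II error (β): Failing to reject H₀ when H₁ is true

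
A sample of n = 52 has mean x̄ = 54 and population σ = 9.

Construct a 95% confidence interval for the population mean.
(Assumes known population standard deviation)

Answer: (51.5537, 56.4463)

Derivation:
Confidence level: 95%, α = 0.05
z_0.025 = 1.960
SE = σ/√n = 9/√52 = 1.2481
Margin of error = 1.960 × 1.2481 = 2.4463
CI: x̄ ± margin = 54 ± 2.4463
CI: (51.5537, 56.4463)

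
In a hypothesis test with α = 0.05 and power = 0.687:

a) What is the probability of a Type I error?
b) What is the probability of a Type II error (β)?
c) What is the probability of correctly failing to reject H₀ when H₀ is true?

a) Type I error probability = α = 0.05
b) Power = P(reject H₀ | H₁ true) = 1 - β = 0.687, so Type II error probability = β = 1 - Power = 0.313
c) P(fail to reject H₀ | H₀ true) = 1 - α = 0.95

Answer: a) 0.05, b) 0.313, c) 0.95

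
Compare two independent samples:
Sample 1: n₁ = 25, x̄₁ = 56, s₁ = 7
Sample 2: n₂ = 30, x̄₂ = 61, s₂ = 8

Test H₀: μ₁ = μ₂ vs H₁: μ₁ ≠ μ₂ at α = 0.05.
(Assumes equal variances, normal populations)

Pooled variance: s²_p = [24×7² + 29×8²]/(53) = 57.2075
s_p = 7.5636
SE = s_p×√(1/n₁ + 1/n₂) = 7.5636×√(1/25 + 1/30) = 2.0482
t = (x̄₁ - x̄₂)/SE = (56 - 61)/2.0482 = -2.4412
df = 53, t-critical = ±2.006
Decision: reject H₀

Answer: t = -2.4412, reject H₀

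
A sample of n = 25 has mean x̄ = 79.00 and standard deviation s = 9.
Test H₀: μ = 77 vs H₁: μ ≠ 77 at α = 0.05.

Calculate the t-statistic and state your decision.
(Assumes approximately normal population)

Answer: t = 1.1111, fail to reject H₀

Derivation:
df = n - 1 = 24
SE = s/√n = 9/√25 = 1.8000
t = (x̄ - μ₀)/SE = (79.00 - 77)/1.8000 = 1.1111
Critical value: t_{0.025,24} = ±2.064
p-value ≈ 0.2775
Decision: fail to reject H₀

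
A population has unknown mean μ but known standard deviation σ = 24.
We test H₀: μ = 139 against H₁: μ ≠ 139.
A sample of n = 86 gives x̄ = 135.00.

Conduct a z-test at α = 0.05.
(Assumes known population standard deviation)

Answer: z = -1.5456, fail to reject H₀

Derivation:
Standard error: SE = σ/√n = 24/√86 = 2.5880
z-statistic: z = (x̄ - μ₀)/SE = (135.00 - 139)/2.5880 = -1.5456
Critical value: ±1.960
p-value = 0.1222
Decision: fail to reject H₀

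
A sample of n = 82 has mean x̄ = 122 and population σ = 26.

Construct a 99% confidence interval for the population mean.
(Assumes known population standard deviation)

Answer: (114.6038, 129.3962)

Derivation:
Confidence level: 99%, α = 0.01
z_0.005 = 2.576
SE = σ/√n = 26/√82 = 2.8712
Margin of error = 2.576 × 2.8712 = 7.3962
CI: x̄ ± margin = 122 ± 7.3962
CI: (114.6038, 129.3962)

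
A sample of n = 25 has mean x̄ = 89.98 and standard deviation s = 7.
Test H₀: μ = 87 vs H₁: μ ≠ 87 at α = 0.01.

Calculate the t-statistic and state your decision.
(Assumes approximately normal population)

Answer: t = 2.1286, fail to reject H₀

Derivation:
df = n - 1 = 24
SE = s/√n = 7/√25 = 1.4000
t = (x̄ - μ₀)/SE = (89.98 - 87)/1.4000 = 2.1286
Critical value: t_{0.005,24} = ±2.797
p-value ≈ 0.0438
Decision: fail to reject H₀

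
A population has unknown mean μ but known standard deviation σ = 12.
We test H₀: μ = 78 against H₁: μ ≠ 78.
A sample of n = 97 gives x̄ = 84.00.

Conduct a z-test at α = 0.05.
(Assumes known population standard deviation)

Standard error: SE = σ/√n = 12/√97 = 1.2184
z-statistic: z = (x̄ - μ₀)/SE = (84.00 - 78)/1.2184 = 4.9245
Critical value: ±1.960
p-value < 0.0001
Decision: reject H₀

Answer: z = 4.9245, reject H₀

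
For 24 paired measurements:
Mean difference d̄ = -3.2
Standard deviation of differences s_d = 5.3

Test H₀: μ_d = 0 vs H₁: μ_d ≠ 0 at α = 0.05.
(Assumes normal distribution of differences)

Answer: t = -2.9578, reject H₀

Derivation:
df = n - 1 = 23
SE = s_d/√n = 5.3/√24 = 1.0819
t = d̄/SE = -3.2/1.0819 = -2.9578
Critical value: t_{0.025,23} = ±2.069
p-value ≈ 0.0071
Decision: reject H₀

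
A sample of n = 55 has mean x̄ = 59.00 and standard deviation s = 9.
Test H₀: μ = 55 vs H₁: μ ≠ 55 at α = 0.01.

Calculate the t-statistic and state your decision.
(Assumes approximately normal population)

Answer: t = 3.2960, reject H₀

Derivation:
df = n - 1 = 54
SE = s/√n = 9/√55 = 1.2136
t = (x̄ - μ₀)/SE = (59.00 - 55)/1.2136 = 3.2960
Critical value: t_{0.005,54} = ±2.670
p-value ≈ 0.0017
Decision: reject H₀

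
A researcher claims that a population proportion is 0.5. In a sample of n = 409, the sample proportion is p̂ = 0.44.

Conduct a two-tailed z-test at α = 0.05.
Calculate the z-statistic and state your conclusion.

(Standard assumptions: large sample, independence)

Answer: z = -2.4269, reject H₀

Derivation:
H₀: p = 0.5, H₁: p ≠ 0.5
Standard error: SE = √(p₀(1-p₀)/n) = √(0.5×0.5/409) = 0.024723
z-statistic: z = (p̂ - p₀)/SE = (0.44 - 0.5)/0.024723 = -2.4269
Critical value: z_0.025 = ±1.960
p-value = 0.0152
Decision: reject H₀ at α = 0.05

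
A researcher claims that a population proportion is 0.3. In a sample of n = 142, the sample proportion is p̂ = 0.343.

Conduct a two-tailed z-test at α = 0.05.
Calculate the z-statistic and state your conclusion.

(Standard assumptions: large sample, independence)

Answer: z = 1.1182, fail to reject H₀

Derivation:
H₀: p = 0.3, H₁: p ≠ 0.3
Standard error: SE = √(p₀(1-p₀)/n) = √(0.3×0.7/142) = 0.038456
z-statistic: z = (p̂ - p₀)/SE = (0.343 - 0.3)/0.038456 = 1.1182
Critical value: z_0.025 = ±1.960
p-value = 0.2635
Decision: fail to reject H₀ at α = 0.05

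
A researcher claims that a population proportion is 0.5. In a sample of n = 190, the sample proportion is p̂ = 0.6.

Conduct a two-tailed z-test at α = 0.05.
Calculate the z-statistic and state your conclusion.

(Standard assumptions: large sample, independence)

H₀: p = 0.5, H₁: p ≠ 0.5
Standard error: SE = √(p₀(1-p₀)/n) = √(0.5×0.5/190) = 0.036274
z-statistic: z = (p̂ - p₀)/SE = (0.6 - 0.5)/0.036274 = 2.7568
Critical value: z_0.025 = ±1.960
p-value = 0.0058
Decision: reject H₀ at α = 0.05

Answer: z = 2.7568, reject H₀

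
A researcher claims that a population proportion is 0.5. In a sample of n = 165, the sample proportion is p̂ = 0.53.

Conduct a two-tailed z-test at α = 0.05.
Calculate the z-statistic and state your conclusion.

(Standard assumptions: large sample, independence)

Answer: z = 0.7707, fail to reject H₀

Derivation:
H₀: p = 0.5, H₁: p ≠ 0.5
Standard error: SE = √(p₀(1-p₀)/n) = √(0.5×0.5/165) = 0.038925
z-statistic: z = (p̂ - p₀)/SE = (0.53 - 0.5)/0.038925 = 0.7707
Critical value: z_0.025 = ±1.960
p-value = 0.4409
Decision: fail to reject H₀ at α = 0.05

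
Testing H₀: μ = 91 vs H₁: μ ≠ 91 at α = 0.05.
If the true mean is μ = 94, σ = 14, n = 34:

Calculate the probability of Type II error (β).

Answer: β ≈ 0.7606

Derivation:
SE = σ/√n = 14/√34 = 2.4010
Critical values: μ₀ ± z_0.025×SE = 91 ± 1.960×2.4010
Acceptance region: (86.2940, 95.7060)
Under H₁ (μ = 94): z_high = (95.7060 - 94)/2.4010 = 0.7105, z_low = (86.2940 - 94)/2.4010 = -3.2095
β = P(not reject | H₁) = Φ(0.7105) - Φ(-3.2095) ≈ 0.7606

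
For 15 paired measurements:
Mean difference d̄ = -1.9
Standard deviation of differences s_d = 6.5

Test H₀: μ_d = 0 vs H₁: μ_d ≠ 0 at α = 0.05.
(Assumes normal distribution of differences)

Answer: t = -1.1321, fail to reject H₀

Derivation:
df = n - 1 = 14
SE = s_d/√n = 6.5/√15 = 1.6783
t = d̄/SE = -1.9/1.6783 = -1.1321
Critical value: t_{0.025,14} = ±2.145
p-value ≈ 0.2766
Decision: fail to reject H₀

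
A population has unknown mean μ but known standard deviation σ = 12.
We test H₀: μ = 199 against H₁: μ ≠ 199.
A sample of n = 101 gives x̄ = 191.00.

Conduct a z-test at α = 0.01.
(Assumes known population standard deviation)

Answer: z = -6.7002, reject H₀

Derivation:
Standard error: SE = σ/√n = 12/√101 = 1.1940
z-statistic: z = (x̄ - μ₀)/SE = (191.00 - 199)/1.1940 = -6.7002
Critical value: ±2.576
p-value < 0.0001
Decision: reject H₀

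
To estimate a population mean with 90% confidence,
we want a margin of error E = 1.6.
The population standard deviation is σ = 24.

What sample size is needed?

z_0.05 = 1.645
n = (z×σ/E)² = (1.645×24/1.6)²
n = 608.8556
Round up: n = 609

Answer: n = 609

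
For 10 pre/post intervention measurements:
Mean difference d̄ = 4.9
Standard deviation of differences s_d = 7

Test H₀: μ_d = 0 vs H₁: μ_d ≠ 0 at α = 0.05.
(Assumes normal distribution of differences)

Answer: t = 2.2136, fail to reject H₀

Derivation:
df = n - 1 = 9
SE = s_d/√n = 7/√10 = 2.2136
t = d̄/SE = 4.9/2.2136 = 2.2136
Critical value: t_{0.025,9} = ±2.262
p-value ≈ 0.0541
Decision: fail to reject H₀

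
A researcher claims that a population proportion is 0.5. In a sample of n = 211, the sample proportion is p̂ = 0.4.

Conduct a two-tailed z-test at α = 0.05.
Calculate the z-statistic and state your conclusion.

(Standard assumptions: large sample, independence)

Answer: z = -2.9052, reject H₀

Derivation:
H₀: p = 0.5, H₁: p ≠ 0.5
Standard error: SE = √(p₀(1-p₀)/n) = √(0.5×0.5/211) = 0.034421
z-statistic: z = (p̂ - p₀)/SE = (0.4 - 0.5)/0.034421 = -2.9052
Critical value: z_0.025 = ±1.960
p-value = 0.0037
Decision: reject H₀ at α = 0.05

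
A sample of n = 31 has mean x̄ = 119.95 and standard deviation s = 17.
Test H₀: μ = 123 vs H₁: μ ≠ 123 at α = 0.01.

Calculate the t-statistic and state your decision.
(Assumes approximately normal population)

Answer: t = -0.9989, fail to reject H₀

Derivation:
df = n - 1 = 30
SE = s/√n = 17/√31 = 3.0533
t = (x̄ - μ₀)/SE = (119.95 - 123)/3.0533 = -0.9989
Critical value: t_{0.005,30} = ±2.750
p-value ≈ 0.3258
Decision: fail to reject H₀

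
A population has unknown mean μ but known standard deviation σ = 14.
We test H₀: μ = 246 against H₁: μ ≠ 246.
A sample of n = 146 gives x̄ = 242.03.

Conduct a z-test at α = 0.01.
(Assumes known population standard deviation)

Answer: z = -3.4265, reject H₀

Derivation:
Standard error: SE = σ/√n = 14/√146 = 1.1586
z-statistic: z = (x̄ - μ₀)/SE = (242.03 - 246)/1.1586 = -3.4265
Critical value: ±2.576
p-value = 0.0006
Decision: reject H₀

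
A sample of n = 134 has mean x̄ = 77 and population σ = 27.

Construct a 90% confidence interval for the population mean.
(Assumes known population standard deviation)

Confidence level: 90%, α = 0.1
z_0.05 = 1.645
SE = σ/√n = 27/√134 = 2.3324
Margin of error = 1.645 × 2.3324 = 3.8368
CI: x̄ ± margin = 77 ± 3.8368
CI: (73.1632, 80.8368)

Answer: (73.1632, 80.8368)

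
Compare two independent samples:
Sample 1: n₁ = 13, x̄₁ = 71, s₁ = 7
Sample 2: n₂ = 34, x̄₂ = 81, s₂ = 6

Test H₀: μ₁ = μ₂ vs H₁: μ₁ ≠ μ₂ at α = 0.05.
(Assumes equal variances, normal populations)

Answer: t = -4.8814, reject H₀

Derivation:
Pooled variance: s²_p = [12×7² + 33×6²]/(45) = 39.4667
s_p = 6.2823
SE = s_p×√(1/n₁ + 1/n₂) = 6.2823×√(1/13 + 1/34) = 2.0486
t = (x̄₁ - x̄₂)/SE = (71 - 81)/2.0486 = -4.8814
df = 45, t-critical = ±2.014
Decision: reject H₀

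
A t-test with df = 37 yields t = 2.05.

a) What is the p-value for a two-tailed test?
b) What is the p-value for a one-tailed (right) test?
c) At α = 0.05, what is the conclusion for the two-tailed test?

Using t-distribution with df = 37:
a) Two-tailed: p = 2×P(T > 2.05) = 0.0475
b) One-tailed: p = P(T > 2.05) = 0.0238
c) 0.0475 < 0.05, reject H₀

Answer: a) 0.0475, b) 0.0238, c) reject H₀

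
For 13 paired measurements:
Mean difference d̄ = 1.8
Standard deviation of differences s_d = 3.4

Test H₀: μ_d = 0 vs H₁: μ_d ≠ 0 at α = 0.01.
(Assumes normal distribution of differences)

df = n - 1 = 12
SE = s_d/√n = 3.4/√13 = 0.9430
t = d̄/SE = 1.8/0.9430 = 1.9088
Critical value: t_{0.005,12} = ±3.055
p-value ≈ 0.0805
Decision: fail to reject H₀

Answer: t = 1.9088, fail to reject H₀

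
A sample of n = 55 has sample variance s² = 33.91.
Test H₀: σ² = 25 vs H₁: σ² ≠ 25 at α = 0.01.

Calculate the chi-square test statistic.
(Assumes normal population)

Answer: χ² = 73.2456, fail to reject H₀

Derivation:
df = n - 1 = 54
χ² = (n-1)s²/σ₀² = 54×33.91/25 = 73.2456
Critical values: χ²_{0.995,54} = 30.981, χ²_{0.005,54} = 84.502
Rejection region: χ² < 30.981 or χ² > 84.502
Decision: fail to reject H₀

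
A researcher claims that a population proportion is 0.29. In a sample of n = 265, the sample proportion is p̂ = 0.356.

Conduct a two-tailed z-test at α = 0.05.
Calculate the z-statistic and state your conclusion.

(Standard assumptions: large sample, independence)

H₀: p = 0.29, H₁: p ≠ 0.29
Standard error: SE = √(p₀(1-p₀)/n) = √(0.29×0.71/265) = 0.027874
z-statistic: z = (p̂ - p₀)/SE = (0.356 - 0.29)/0.027874 = 2.3678
Critical value: z_0.025 = ±1.960
p-value = 0.0179
Decision: reject H₀ at α = 0.05

Answer: z = 2.3678, reject H₀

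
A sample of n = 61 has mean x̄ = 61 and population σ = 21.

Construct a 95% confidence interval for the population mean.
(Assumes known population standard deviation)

Confidence level: 95%, α = 0.05
z_0.025 = 1.960
SE = σ/√n = 21/√61 = 2.6888
Margin of error = 1.960 × 2.6888 = 5.2700
CI: x̄ ± margin = 61 ± 5.2700
CI: (55.7300, 66.2700)

Answer: (55.7300, 66.2700)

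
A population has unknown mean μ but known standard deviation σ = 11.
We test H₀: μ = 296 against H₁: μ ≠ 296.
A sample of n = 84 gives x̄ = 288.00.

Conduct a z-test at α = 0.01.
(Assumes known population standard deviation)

Standard error: SE = σ/√n = 11/√84 = 1.2002
z-statistic: z = (x̄ - μ₀)/SE = (288.00 - 296)/1.2002 = -6.6656
Critical value: ±2.576
p-value < 0.0001
Decision: reject H₀

Answer: z = -6.6656, reject H₀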